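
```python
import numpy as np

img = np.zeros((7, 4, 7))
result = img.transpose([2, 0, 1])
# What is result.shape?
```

(7, 7, 4)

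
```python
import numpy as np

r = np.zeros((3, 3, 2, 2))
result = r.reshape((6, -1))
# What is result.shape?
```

(6, 6)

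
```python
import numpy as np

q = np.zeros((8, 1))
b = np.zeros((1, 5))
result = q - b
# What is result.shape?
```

(8, 5)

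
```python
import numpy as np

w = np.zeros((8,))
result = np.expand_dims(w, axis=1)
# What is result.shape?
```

(8, 1)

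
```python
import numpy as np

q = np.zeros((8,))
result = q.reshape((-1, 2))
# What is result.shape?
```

(4, 2)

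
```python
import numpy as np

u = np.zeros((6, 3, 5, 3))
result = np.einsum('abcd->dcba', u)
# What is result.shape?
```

(3, 5, 3, 6)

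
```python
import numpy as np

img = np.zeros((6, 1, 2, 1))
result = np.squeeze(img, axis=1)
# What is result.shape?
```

(6, 2, 1)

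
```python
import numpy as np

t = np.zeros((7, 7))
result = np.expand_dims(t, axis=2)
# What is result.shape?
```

(7, 7, 1)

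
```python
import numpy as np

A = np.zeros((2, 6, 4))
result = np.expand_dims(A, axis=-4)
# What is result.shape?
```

(1, 2, 6, 4)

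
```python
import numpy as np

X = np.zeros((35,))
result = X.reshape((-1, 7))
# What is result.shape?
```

(5, 7)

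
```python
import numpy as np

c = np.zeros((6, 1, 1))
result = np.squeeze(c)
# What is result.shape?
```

(6,)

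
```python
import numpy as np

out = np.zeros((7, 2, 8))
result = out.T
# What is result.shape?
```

(8, 2, 7)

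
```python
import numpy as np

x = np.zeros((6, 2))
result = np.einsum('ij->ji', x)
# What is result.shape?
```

(2, 6)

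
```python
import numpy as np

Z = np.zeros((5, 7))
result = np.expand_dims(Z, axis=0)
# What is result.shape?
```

(1, 5, 7)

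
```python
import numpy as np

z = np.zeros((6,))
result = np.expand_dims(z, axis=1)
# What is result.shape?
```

(6, 1)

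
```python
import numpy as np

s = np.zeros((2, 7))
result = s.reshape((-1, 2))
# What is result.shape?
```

(7, 2)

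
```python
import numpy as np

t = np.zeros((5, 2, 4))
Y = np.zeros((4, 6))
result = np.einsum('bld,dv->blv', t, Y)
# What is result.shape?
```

(5, 2, 6)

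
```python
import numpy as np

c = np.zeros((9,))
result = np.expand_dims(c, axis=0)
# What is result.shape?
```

(1, 9)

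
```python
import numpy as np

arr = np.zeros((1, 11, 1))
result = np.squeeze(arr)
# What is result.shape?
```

(11,)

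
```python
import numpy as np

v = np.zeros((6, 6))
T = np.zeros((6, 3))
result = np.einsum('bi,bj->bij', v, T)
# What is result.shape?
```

(6, 6, 3)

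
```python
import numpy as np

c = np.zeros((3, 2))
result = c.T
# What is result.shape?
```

(2, 3)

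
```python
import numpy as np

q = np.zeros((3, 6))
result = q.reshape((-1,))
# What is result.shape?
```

(18,)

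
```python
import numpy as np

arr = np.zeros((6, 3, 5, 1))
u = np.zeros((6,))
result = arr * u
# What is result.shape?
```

(6, 3, 5, 6)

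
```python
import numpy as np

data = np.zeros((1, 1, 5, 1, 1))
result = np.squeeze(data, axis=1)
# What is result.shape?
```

(1, 5, 1, 1)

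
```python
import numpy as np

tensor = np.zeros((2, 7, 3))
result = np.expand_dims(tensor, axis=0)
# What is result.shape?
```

(1, 2, 7, 3)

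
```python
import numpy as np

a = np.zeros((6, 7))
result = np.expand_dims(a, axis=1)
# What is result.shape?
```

(6, 1, 7)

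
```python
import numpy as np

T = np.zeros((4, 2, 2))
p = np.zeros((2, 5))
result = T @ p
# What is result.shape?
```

(4, 2, 5)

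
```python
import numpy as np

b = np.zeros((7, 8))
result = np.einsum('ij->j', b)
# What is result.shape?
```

(8,)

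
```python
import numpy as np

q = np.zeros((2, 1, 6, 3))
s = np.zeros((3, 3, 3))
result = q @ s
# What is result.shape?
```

(2, 3, 6, 3)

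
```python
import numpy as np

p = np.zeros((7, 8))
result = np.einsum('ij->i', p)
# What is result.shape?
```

(7,)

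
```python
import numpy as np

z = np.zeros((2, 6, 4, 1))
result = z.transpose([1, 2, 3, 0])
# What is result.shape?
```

(6, 4, 1, 2)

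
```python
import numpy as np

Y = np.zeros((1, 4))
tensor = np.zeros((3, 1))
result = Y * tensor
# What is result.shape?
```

(3, 4)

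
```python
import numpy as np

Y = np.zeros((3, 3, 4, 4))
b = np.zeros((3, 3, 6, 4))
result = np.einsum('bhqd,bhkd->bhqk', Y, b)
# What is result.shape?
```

(3, 3, 4, 6)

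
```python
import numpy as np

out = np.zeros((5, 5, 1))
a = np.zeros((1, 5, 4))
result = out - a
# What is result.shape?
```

(5, 5, 4)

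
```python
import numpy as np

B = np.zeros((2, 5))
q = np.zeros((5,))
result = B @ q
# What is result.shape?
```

(2,)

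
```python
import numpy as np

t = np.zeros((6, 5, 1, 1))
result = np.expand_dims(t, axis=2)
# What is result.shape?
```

(6, 5, 1, 1, 1)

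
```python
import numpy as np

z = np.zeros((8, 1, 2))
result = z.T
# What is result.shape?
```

(2, 1, 8)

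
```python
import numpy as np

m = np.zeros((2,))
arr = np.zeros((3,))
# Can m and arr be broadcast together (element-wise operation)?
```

No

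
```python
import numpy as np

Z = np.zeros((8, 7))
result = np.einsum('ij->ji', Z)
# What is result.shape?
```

(7, 8)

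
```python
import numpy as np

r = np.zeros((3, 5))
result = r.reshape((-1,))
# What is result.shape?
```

(15,)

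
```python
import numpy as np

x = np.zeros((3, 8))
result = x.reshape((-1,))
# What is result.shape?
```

(24,)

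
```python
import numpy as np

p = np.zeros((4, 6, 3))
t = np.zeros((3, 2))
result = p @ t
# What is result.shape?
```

(4, 6, 2)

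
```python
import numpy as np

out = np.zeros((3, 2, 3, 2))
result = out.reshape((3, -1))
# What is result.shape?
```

(3, 12)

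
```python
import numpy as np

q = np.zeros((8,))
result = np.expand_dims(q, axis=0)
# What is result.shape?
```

(1, 8)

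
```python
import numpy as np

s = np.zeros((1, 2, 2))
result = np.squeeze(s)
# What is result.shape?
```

(2, 2)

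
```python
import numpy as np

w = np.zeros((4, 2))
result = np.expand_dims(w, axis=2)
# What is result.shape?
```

(4, 2, 1)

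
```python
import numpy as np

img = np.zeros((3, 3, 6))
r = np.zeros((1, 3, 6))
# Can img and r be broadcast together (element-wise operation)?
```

Yes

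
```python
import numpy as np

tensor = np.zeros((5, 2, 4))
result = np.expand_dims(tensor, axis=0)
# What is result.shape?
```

(1, 5, 2, 4)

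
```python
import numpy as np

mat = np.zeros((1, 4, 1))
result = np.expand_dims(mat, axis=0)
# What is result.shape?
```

(1, 1, 4, 1)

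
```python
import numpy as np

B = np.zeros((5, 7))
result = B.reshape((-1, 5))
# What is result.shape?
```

(7, 5)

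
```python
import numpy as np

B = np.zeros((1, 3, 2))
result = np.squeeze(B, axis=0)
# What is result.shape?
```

(3, 2)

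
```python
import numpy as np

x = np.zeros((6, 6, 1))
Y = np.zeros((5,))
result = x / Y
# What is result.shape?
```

(6, 6, 5)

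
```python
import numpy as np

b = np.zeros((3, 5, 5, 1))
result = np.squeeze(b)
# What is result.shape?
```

(3, 5, 5)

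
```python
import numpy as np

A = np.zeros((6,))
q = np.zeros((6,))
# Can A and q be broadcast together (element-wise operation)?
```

Yes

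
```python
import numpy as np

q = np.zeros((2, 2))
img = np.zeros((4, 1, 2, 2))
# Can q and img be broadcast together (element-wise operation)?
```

Yes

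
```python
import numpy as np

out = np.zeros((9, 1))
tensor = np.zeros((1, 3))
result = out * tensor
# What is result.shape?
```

(9, 3)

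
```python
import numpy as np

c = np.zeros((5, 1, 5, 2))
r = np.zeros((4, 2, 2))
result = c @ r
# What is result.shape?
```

(5, 4, 5, 2)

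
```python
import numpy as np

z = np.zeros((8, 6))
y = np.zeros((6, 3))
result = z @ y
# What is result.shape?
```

(8, 3)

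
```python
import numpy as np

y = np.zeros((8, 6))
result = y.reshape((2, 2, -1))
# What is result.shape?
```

(2, 2, 12)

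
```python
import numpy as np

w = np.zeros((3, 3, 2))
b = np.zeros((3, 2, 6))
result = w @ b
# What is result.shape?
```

(3, 3, 6)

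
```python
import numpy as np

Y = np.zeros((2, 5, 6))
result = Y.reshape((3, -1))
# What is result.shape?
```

(3, 20)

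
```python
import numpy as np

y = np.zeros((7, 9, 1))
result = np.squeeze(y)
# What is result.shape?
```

(7, 9)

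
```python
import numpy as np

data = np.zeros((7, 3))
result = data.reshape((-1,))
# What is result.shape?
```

(21,)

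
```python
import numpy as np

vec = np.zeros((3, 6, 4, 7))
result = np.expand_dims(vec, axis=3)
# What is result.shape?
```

(3, 6, 4, 1, 7)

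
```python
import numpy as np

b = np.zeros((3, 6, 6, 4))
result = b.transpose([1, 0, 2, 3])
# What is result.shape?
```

(6, 3, 6, 4)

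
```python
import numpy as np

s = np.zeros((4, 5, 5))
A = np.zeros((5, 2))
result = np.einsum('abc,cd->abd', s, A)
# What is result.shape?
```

(4, 5, 2)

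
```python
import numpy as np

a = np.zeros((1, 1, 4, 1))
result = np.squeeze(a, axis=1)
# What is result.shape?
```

(1, 4, 1)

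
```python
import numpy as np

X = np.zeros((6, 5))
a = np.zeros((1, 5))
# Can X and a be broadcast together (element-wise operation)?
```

Yes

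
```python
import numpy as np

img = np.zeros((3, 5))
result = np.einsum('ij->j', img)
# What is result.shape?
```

(5,)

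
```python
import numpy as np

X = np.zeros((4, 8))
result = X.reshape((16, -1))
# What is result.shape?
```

(16, 2)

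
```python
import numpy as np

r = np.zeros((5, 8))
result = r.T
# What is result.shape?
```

(8, 5)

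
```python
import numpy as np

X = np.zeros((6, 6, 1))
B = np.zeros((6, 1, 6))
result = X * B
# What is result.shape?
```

(6, 6, 6)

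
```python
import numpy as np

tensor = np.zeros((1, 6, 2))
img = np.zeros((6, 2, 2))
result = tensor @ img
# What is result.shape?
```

(6, 6, 2)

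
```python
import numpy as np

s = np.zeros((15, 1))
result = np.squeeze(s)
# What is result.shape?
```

(15,)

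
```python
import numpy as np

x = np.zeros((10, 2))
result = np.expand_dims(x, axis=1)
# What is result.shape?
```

(10, 1, 2)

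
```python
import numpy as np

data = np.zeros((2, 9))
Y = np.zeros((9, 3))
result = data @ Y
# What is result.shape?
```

(2, 3)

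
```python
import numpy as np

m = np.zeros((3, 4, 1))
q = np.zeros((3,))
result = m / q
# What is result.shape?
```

(3, 4, 3)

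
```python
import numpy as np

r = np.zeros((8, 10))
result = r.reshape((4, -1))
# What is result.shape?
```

(4, 20)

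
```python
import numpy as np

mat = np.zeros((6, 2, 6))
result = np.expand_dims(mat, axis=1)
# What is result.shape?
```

(6, 1, 2, 6)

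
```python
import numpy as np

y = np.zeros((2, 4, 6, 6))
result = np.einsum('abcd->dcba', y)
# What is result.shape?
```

(6, 6, 4, 2)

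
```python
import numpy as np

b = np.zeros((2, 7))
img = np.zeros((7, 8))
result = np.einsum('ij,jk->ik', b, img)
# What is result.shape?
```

(2, 8)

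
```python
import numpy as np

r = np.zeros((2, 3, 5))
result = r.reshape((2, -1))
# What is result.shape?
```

(2, 15)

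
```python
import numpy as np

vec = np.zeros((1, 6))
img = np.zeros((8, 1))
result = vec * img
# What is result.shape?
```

(8, 6)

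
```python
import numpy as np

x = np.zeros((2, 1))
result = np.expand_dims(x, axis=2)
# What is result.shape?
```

(2, 1, 1)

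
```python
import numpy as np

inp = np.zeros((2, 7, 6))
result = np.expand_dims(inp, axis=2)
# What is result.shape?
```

(2, 7, 1, 6)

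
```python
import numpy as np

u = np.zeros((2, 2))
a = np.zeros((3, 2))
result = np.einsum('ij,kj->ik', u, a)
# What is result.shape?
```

(2, 3)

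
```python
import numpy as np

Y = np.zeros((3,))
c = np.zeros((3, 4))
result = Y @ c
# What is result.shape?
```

(4,)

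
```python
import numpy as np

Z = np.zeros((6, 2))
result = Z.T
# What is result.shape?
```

(2, 6)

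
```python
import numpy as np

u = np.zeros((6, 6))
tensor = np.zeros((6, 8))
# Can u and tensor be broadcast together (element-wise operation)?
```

No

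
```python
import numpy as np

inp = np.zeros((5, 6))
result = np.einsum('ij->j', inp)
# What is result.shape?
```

(6,)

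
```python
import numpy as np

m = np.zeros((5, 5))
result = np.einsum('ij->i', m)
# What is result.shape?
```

(5,)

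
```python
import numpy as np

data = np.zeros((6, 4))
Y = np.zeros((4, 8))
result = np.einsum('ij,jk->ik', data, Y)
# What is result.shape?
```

(6, 8)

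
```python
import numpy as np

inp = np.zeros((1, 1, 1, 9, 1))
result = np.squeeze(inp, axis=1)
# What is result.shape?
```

(1, 1, 9, 1)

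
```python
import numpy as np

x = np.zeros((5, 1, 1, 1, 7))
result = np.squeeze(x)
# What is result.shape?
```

(5, 7)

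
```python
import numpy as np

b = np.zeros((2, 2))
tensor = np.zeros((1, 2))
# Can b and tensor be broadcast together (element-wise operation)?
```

Yes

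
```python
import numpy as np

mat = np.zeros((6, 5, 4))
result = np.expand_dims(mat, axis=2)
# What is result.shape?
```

(6, 5, 1, 4)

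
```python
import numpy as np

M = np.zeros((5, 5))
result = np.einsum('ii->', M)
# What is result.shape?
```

()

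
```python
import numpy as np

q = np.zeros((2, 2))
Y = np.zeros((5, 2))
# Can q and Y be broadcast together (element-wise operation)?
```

No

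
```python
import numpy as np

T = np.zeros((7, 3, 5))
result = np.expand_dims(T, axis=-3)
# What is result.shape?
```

(7, 1, 3, 5)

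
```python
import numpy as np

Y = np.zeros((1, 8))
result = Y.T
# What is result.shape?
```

(8, 1)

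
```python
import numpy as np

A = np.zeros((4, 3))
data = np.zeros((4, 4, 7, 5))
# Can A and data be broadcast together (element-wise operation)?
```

No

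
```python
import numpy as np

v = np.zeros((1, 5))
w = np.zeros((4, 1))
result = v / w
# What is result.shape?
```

(4, 5)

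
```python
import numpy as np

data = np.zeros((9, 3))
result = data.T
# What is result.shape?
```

(3, 9)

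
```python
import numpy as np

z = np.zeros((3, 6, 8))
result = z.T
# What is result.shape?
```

(8, 6, 3)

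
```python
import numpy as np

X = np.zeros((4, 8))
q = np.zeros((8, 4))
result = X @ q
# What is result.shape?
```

(4, 4)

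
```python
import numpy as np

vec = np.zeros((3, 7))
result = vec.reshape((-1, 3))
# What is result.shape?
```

(7, 3)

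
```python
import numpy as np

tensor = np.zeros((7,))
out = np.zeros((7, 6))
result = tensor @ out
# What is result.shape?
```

(6,)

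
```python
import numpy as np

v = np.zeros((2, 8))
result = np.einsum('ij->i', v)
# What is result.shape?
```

(2,)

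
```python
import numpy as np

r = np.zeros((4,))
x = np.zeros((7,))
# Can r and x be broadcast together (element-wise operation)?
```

No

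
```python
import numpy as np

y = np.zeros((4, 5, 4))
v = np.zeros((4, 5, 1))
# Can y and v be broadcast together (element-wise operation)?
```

Yes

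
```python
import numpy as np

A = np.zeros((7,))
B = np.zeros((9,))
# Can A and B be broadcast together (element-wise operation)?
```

No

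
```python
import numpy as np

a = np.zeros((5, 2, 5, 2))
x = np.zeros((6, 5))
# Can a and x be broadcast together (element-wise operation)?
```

No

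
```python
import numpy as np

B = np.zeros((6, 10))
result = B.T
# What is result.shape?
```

(10, 6)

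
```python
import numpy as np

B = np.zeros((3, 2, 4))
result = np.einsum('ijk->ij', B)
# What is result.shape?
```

(3, 2)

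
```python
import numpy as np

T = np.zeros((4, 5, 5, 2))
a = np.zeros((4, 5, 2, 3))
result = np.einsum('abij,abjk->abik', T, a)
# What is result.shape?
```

(4, 5, 5, 3)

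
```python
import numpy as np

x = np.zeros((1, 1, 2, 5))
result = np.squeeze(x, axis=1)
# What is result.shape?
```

(1, 2, 5)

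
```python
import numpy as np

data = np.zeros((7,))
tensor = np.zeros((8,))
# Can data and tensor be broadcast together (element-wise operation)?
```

No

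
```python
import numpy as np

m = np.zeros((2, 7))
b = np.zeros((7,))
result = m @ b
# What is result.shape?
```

(2,)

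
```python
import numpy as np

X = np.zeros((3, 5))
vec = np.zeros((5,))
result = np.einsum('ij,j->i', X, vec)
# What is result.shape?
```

(3,)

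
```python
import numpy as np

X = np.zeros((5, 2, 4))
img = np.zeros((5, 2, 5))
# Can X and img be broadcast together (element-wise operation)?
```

No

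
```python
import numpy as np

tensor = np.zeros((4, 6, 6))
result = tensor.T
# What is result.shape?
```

(6, 6, 4)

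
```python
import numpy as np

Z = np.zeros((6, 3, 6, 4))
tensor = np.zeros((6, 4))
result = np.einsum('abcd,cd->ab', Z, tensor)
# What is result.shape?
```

(6, 3)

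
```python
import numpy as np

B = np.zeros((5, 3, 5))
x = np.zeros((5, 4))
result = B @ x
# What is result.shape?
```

(5, 3, 4)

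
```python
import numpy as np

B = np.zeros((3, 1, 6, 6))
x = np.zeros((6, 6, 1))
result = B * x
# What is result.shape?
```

(3, 6, 6, 6)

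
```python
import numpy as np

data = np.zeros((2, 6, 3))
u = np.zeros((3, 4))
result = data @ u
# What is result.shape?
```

(2, 6, 4)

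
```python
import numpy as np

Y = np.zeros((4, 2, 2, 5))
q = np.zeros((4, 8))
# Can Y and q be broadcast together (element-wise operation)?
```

No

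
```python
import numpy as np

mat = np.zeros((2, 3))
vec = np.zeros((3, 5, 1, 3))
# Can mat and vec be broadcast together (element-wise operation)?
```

Yes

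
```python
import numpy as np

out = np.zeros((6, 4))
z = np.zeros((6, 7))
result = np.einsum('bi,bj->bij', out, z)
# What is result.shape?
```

(6, 4, 7)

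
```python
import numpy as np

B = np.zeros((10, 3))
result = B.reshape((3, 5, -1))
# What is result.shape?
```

(3, 5, 2)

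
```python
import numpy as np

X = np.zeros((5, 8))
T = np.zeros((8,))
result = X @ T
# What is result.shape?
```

(5,)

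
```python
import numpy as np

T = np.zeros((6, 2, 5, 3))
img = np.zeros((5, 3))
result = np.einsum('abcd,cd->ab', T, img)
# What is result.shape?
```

(6, 2)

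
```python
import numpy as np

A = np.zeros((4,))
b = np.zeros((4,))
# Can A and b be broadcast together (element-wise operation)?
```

Yes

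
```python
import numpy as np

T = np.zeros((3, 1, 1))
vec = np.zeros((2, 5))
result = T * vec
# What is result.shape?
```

(3, 2, 5)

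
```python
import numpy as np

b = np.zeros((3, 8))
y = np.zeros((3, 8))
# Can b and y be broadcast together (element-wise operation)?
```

Yes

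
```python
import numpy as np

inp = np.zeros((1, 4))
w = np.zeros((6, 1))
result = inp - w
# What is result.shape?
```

(6, 4)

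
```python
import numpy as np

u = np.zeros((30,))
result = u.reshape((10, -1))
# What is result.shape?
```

(10, 3)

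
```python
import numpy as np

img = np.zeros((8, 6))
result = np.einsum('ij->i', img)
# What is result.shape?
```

(8,)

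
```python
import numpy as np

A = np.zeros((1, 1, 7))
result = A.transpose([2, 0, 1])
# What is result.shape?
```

(7, 1, 1)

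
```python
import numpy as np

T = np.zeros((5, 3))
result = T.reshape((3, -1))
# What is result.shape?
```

(3, 5)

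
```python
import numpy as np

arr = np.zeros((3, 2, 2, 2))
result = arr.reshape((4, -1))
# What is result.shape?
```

(4, 6)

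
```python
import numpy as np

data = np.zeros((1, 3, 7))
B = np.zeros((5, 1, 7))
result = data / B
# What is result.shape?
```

(5, 3, 7)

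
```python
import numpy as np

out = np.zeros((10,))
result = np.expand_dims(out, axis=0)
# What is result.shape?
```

(1, 10)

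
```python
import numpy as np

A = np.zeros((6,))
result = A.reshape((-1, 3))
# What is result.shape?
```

(2, 3)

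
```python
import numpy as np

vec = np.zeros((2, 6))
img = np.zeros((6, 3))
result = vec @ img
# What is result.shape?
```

(2, 3)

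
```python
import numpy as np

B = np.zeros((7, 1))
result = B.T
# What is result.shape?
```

(1, 7)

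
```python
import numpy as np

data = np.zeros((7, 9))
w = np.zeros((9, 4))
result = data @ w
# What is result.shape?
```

(7, 4)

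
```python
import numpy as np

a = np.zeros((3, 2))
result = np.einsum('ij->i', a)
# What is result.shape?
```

(3,)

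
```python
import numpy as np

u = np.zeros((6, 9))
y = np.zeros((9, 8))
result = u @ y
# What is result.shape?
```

(6, 8)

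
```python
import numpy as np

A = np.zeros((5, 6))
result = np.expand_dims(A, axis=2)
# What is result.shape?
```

(5, 6, 1)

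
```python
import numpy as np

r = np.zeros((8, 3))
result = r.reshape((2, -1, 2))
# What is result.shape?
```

(2, 6, 2)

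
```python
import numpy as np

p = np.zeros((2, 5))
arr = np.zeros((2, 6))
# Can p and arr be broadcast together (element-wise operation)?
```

No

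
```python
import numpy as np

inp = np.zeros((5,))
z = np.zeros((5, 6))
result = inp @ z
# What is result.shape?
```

(6,)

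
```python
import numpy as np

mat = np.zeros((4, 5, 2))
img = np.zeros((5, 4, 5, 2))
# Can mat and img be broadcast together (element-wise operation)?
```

Yes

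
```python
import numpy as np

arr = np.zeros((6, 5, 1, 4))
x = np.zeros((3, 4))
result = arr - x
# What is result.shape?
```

(6, 5, 3, 4)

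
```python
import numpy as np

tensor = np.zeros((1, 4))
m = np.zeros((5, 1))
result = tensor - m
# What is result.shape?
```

(5, 4)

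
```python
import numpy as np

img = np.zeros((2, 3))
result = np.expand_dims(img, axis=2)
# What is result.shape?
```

(2, 3, 1)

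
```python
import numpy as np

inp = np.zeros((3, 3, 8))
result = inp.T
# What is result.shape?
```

(8, 3, 3)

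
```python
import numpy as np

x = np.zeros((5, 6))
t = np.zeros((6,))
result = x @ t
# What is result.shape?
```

(5,)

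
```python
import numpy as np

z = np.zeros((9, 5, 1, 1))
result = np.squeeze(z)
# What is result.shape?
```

(9, 5)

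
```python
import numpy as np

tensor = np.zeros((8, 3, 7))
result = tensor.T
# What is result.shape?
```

(7, 3, 8)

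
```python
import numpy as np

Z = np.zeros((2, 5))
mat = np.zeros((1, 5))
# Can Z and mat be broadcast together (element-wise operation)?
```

Yes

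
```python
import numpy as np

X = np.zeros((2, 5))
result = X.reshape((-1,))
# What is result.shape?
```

(10,)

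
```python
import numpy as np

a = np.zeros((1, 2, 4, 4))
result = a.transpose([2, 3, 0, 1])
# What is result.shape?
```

(4, 4, 1, 2)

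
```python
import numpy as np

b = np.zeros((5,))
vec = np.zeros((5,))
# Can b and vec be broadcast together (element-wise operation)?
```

Yes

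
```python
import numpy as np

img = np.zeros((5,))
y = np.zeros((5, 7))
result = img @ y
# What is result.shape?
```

(7,)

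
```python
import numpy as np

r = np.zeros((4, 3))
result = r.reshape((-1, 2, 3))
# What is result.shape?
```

(2, 2, 3)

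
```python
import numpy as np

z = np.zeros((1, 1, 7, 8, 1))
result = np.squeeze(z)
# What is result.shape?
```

(7, 8)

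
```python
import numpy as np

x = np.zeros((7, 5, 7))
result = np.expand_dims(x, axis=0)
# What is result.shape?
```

(1, 7, 5, 7)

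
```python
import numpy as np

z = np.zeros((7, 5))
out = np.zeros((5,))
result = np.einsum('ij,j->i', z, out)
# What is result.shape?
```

(7,)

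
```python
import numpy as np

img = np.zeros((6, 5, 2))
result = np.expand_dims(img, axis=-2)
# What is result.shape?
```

(6, 5, 1, 2)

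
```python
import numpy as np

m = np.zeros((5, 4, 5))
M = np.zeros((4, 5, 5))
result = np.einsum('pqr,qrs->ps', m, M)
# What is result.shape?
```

(5, 5)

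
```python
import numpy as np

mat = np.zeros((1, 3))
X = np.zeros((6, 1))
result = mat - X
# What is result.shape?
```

(6, 3)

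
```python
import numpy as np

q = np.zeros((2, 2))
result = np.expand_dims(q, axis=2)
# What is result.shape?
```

(2, 2, 1)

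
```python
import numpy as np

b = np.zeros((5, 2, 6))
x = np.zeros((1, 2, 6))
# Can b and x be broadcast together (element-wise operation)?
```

Yes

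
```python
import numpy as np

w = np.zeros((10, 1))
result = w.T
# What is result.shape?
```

(1, 10)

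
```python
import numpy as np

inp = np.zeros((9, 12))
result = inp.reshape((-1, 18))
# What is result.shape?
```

(6, 18)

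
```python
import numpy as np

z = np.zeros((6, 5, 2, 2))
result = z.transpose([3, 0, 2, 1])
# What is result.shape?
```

(2, 6, 2, 5)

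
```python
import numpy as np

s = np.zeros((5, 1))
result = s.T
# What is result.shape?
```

(1, 5)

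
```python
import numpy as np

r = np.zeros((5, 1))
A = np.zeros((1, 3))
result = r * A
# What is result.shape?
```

(5, 3)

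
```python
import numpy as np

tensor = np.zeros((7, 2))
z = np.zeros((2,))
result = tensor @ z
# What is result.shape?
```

(7,)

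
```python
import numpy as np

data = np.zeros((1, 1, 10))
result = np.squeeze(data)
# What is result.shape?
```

(10,)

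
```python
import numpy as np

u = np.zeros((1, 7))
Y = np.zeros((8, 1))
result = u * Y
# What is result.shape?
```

(8, 7)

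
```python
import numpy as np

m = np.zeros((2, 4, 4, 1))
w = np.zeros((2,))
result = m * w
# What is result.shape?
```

(2, 4, 4, 2)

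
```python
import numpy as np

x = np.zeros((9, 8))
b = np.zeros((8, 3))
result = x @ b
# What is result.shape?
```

(9, 3)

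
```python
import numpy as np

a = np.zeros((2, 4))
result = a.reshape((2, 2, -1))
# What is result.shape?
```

(2, 2, 2)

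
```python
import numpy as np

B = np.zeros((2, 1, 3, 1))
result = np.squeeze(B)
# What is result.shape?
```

(2, 3)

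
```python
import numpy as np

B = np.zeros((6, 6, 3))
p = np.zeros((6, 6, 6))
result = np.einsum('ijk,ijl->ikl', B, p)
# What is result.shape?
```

(6, 3, 6)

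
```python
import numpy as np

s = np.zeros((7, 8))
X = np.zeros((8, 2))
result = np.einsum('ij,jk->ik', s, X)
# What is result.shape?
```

(7, 2)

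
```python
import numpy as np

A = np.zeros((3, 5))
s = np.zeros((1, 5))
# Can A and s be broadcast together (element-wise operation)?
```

Yes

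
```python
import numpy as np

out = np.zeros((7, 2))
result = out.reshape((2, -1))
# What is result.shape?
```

(2, 7)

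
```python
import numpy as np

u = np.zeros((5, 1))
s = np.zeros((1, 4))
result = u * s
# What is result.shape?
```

(5, 4)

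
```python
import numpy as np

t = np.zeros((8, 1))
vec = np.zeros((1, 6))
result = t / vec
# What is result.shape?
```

(8, 6)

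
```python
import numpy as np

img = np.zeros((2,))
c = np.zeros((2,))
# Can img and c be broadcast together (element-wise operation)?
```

Yes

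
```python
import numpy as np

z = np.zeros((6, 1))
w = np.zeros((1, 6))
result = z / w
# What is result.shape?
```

(6, 6)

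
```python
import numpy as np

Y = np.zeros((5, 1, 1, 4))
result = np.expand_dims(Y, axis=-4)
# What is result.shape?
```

(5, 1, 1, 1, 4)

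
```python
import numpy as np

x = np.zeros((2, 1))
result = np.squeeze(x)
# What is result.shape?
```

(2,)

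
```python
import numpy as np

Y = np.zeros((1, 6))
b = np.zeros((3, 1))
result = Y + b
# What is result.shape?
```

(3, 6)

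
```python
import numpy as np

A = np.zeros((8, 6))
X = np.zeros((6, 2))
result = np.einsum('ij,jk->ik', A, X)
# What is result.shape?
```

(8, 2)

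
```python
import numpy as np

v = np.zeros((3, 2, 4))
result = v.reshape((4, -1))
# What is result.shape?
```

(4, 6)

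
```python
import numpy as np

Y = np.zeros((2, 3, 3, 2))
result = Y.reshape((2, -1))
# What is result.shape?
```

(2, 18)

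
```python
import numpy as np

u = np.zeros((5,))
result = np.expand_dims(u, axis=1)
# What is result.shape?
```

(5, 1)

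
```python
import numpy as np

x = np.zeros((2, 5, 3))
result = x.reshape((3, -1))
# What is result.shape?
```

(3, 10)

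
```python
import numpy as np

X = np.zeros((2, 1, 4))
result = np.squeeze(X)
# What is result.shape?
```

(2, 4)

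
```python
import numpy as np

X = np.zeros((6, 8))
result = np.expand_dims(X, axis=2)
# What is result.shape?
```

(6, 8, 1)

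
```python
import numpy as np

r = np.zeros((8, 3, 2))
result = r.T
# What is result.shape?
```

(2, 3, 8)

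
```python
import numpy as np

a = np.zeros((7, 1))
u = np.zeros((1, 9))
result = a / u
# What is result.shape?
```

(7, 9)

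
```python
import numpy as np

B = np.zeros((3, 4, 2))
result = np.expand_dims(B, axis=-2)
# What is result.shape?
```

(3, 4, 1, 2)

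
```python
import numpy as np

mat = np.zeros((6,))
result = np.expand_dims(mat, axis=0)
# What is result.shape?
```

(1, 6)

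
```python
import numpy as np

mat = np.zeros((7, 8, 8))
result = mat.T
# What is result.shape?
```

(8, 8, 7)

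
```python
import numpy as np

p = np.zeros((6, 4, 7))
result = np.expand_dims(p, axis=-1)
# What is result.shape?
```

(6, 4, 7, 1)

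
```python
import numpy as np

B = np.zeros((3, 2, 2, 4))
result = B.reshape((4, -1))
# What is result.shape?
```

(4, 12)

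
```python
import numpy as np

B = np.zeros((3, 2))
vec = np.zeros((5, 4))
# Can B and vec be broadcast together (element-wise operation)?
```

No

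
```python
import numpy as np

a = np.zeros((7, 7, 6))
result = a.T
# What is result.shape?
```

(6, 7, 7)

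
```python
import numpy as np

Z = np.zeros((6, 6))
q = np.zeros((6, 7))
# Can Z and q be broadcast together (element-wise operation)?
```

No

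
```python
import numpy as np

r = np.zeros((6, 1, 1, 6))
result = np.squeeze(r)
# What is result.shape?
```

(6, 6)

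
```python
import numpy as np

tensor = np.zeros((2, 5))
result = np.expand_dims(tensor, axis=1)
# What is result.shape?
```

(2, 1, 5)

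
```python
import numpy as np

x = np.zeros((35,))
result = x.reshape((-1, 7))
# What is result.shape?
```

(5, 7)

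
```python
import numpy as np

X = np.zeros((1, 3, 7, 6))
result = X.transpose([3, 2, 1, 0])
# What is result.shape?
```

(6, 7, 3, 1)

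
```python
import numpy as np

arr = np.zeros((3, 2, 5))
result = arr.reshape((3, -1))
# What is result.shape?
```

(3, 10)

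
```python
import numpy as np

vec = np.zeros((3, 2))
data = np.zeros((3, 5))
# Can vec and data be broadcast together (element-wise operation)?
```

No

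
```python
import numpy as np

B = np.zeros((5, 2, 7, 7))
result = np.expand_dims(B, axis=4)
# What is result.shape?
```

(5, 2, 7, 7, 1)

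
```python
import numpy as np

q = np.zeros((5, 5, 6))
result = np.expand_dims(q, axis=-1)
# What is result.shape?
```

(5, 5, 6, 1)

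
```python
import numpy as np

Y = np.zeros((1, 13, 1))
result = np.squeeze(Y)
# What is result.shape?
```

(13,)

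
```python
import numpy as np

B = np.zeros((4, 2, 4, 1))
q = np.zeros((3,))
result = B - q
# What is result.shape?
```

(4, 2, 4, 3)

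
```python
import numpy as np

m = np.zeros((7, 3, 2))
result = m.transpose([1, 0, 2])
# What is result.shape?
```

(3, 7, 2)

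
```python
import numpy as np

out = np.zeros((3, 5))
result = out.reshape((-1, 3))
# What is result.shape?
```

(5, 3)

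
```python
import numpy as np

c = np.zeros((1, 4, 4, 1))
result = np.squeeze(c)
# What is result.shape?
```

(4, 4)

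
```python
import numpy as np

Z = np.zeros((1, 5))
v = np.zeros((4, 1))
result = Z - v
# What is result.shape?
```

(4, 5)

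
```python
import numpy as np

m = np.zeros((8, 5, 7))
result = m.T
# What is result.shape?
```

(7, 5, 8)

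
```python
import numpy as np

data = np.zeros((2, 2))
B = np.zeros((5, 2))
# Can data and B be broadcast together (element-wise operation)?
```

No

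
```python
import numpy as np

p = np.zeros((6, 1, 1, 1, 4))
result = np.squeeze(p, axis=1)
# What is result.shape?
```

(6, 1, 1, 4)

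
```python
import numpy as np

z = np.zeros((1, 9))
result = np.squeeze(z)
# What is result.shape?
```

(9,)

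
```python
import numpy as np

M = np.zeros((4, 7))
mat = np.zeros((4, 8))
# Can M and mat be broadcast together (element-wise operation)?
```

No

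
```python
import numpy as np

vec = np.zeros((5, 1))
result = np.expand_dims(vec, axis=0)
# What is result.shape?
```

(1, 5, 1)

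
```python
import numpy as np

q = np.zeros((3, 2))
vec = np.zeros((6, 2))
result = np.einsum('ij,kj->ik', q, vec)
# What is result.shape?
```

(3, 6)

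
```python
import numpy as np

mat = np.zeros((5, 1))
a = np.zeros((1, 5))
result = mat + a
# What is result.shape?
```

(5, 5)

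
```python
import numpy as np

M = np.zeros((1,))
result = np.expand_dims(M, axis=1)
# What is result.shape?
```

(1, 1)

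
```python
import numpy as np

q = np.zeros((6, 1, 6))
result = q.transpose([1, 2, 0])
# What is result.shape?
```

(1, 6, 6)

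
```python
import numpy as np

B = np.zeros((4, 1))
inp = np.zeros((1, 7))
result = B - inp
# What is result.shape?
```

(4, 7)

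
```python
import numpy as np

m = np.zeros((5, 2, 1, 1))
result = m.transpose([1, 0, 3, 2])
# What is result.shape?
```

(2, 5, 1, 1)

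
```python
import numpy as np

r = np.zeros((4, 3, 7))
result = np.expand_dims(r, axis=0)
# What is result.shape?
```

(1, 4, 3, 7)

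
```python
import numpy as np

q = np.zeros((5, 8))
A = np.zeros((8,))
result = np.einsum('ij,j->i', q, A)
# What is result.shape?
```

(5,)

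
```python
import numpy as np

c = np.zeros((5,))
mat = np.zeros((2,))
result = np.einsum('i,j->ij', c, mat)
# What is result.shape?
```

(5, 2)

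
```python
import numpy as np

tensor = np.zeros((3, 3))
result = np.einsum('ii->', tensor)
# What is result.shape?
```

()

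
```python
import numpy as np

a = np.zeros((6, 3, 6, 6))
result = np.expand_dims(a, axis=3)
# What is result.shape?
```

(6, 3, 6, 1, 6)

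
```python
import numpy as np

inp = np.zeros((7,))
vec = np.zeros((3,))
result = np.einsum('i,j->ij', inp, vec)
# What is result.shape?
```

(7, 3)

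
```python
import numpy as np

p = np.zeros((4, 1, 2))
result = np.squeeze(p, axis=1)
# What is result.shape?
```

(4, 2)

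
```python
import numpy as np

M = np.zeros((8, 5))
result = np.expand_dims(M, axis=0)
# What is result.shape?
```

(1, 8, 5)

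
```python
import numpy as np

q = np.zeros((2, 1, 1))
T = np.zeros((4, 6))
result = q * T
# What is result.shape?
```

(2, 4, 6)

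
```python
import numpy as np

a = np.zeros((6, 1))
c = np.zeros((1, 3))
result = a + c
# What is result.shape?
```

(6, 3)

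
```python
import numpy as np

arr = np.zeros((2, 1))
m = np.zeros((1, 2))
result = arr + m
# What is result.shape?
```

(2, 2)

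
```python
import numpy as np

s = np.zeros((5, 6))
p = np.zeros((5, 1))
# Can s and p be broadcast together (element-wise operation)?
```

Yes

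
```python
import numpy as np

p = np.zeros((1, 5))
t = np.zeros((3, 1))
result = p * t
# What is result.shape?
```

(3, 5)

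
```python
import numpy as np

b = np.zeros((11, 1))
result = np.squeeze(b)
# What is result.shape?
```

(11,)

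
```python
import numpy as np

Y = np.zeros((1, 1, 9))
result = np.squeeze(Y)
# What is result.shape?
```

(9,)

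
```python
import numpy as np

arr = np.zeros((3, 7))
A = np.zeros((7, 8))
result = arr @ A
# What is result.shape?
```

(3, 8)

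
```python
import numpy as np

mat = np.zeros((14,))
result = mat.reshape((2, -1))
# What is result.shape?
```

(2, 7)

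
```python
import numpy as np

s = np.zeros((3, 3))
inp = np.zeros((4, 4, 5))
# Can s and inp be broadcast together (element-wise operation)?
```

No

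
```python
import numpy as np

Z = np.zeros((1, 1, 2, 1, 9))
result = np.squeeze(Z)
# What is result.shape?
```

(2, 9)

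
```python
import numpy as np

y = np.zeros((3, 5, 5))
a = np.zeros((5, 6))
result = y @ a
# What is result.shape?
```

(3, 5, 6)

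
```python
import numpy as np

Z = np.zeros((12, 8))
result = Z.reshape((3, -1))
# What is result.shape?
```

(3, 32)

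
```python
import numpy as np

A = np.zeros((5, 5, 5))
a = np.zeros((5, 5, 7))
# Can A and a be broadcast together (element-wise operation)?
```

No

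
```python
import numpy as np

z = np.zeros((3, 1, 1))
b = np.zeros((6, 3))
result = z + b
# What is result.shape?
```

(3, 6, 3)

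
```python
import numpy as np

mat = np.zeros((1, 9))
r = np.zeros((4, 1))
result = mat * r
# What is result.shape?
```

(4, 9)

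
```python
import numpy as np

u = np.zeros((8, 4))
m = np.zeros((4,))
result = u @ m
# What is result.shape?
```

(8,)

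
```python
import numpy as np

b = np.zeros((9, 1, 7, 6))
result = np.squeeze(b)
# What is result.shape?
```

(9, 7, 6)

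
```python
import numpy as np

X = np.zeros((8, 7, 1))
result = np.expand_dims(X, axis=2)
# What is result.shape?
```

(8, 7, 1, 1)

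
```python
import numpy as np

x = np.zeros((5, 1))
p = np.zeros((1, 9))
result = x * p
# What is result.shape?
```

(5, 9)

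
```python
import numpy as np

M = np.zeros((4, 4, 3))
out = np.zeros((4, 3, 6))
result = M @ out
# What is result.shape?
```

(4, 4, 6)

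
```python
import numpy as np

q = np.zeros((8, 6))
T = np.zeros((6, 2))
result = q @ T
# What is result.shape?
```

(8, 2)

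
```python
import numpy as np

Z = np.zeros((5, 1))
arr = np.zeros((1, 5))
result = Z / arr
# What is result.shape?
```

(5, 5)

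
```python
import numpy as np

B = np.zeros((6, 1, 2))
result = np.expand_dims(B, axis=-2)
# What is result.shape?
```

(6, 1, 1, 2)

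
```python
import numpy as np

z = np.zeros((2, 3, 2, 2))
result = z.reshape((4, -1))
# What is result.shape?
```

(4, 6)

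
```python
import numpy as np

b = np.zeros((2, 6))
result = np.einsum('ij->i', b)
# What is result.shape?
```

(2,)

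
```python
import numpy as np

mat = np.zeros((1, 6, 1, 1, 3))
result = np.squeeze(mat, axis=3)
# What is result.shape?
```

(1, 6, 1, 3)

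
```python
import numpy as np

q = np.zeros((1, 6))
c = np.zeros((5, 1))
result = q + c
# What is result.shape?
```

(5, 6)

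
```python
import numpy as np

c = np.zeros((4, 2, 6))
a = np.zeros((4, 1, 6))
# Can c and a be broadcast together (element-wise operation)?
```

Yes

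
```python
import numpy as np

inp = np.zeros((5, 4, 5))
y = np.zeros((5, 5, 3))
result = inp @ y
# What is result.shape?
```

(5, 4, 3)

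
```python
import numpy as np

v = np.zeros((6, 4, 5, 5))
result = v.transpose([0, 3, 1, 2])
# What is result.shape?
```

(6, 5, 4, 5)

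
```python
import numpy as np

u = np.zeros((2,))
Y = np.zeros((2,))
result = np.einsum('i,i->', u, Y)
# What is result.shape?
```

()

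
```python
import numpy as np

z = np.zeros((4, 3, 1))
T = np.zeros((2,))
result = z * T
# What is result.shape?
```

(4, 3, 2)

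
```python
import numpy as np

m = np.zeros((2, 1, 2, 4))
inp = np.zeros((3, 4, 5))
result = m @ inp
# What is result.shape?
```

(2, 3, 2, 5)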